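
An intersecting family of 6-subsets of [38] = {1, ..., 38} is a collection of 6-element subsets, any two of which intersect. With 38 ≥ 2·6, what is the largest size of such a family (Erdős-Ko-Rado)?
max |F| = C(37, 5) = 435897

Erdős-Ko-Rado (1961): when n ≥ 2k, max |F| = C(n−1, k−1). The bound is attained by the star {A : i ∈ A} for any fixed i ∈ [n]. Here C(38−1, 6−1) = C(37, 5) = 435897.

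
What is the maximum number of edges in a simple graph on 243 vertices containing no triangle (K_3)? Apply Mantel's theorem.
ex(243, K_3) = ⌊243^2/4⌋ = 14762

Mantel (1907): a triangle-free graph on n vertices has at most ⌊n^2/4⌋ edges, with equality for the complete bipartite graph K_{⌊n/2⌋, ⌈n/2⌉}. For n = 243: ⌊243^2/4⌋ = ⌊59049/4⌋ = 14762. The extremal graph is K_{121, 122}, which has 121·122 = 14762 edges.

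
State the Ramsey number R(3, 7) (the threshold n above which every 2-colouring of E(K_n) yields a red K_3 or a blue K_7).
R(3, 7) = 23

Lower bound: an explicit 2-colouring of K_{22} (typically a Paley-type or other structured construction) avoids a red K_3 and a blue K_7, showing R(3, 7) > 22.
Upper bound: the simple Erdős–Szekeres recurrence only gives R(3, 7) ≤ 25; the tight bound R(3, 7) ≤ 23 requires a sharper case analysis (or computer search) of 2-colourings of K_{23}.
Hence R(3, 7) = 23.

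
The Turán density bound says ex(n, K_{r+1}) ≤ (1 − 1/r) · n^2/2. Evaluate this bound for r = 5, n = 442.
Turán density bound = (4/5) · 442^2/2 = 390728/5 ≈ 78145.6

Turán's theorem: ex(n, K_{r+1}) is achieved by the complete r-partite Turán graph T(n, r) with parts as balanced as possible, and is at most (1 − 1/r) · n^2/2. For r = 5, n = 442: the density bound is (4/5) · 195364/2 = 390728/5 ≈ 78145.6. The integer-valued extremum is e(T(442, 5)) = 78145, which is strictly less than the density bound 390728/5 since 5 ∤ 442 (the parts of T(442, 5) cannot all be equal).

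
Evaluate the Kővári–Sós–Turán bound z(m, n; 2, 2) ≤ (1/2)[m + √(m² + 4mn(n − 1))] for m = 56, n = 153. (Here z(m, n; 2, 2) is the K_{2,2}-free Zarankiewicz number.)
z(56, 153; 2, 2) ≤ (1/2)[56 + √(56² + 4·56·153·152)] = (1/2)[56 + √5212480] = 1169.5428

Kővári–Sós–Turán: let r_1, ..., r_56 be the row sums and z = Σ r_i the total number of 1s. Each pair of columns can share at most one row with both entries 1 (else a 2×2 all-ones block appears), so Σ_i C(r_i, 2) ≤ C(153, 2) = 11628. By convexity Σ_i C(r_i, 2) ≥ 56·C(z/56, 2) = z(z − 56)/(2·56), giving z² − 56z − 56·153·152 ≤ 0 and hence z ≤ (1/2)[56 + √(3136 + 4·1302336)] = (1/2)[56 + √5212480] ≈ (1/2)(56 + 2283.0856) = 1169.5428.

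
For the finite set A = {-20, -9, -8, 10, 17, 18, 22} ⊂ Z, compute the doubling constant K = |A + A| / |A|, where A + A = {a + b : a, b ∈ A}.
K = |A + A| / |A| = 26/7

Enumerate A + A = {a + b : a, b ∈ A}. With |A| = 7, there are |A|^2 = 49 ordered sum pairs; collecting distinct values, A + A = {-40, -29, -28, -18, -17, -16, -10, -3, -2, 1, 2, 8, 9, 10, 13, 14, 20, 27, 28, 32, 34, 35, 36, 39, 40, 44}, so |A + A| = 26. Thus K = 26/7. For comparison, the minimum possible |A + A| over all 7-element sets is 2·7 − 1 = 13 (so min K = 13/7), attained only by arithmetic progressions.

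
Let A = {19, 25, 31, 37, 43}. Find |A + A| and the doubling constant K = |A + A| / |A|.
K = |A + A| / |A| = 9/5

Enumerate A + A = {a + b : a, b ∈ A}. With |A| = 5, there are |A|^2 = 25 ordered sum pairs; collecting distinct values, A + A = {38, 44, 50, 56, 62, 68, 74, 80, 86}, so |A + A| = 9. Thus K = 9/5. Here |A + A| = 2|A| − 1 = 9, the minimum possible — so K = 9/5 is minimal, which holds iff A is an arithmetic progression.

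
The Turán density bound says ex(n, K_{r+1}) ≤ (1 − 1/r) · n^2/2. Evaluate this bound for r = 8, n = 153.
Turán density bound = (7/8) · 153^2/2 = 163863/16 ≈ 10241.4375

Turán's theorem: ex(n, K_{r+1}) is achieved by the complete r-partite Turán graph T(n, r) with parts as balanced as possible, and is at most (1 − 1/r) · n^2/2. For r = 8, n = 153: the density bound is (7/8) · 23409/2 = 163863/16 ≈ 10241.4375. The integer-valued extremum is e(T(153, 8)) = 10241, which is strictly less than the density bound 163863/16 since 8 ∤ 153 (the parts of T(153, 8) cannot all be equal).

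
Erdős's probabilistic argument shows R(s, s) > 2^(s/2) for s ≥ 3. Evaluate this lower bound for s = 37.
2^(37/2) = 370727.6001; so R(37, 37) > 370727.6001

Colour each edge of K_n uniformly at random with red/blue. The expected number of monochromatic K_37 is C(n, 37) · 2 · 2^(−C(37,2)). If C(n, 37) · 2^(1 − C(37,2)) < 1, then with positive probability no monochromatic K_37 exists, so R(37, 37) > n. The standard estimate C(n, 37) ≤ n^37/37! shows this inequality holds whenever n ≤ 2^(37/2) (since 37! · 2^(C(37,2) − 1) > 2^(37^2/2) ≥ n^37). Hence R(37, 37) > 2^(37/2) = 370727.6001.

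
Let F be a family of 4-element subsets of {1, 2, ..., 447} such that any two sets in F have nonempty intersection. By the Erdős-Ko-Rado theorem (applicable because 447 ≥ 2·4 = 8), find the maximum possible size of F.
max |F| = C(446, 3) = 14686780

Erdős-Ko-Rado (1961): when n ≥ 2k, max |F| = C(n−1, k−1). The bound is attained by the star {A : i ∈ A} for any fixed i ∈ [n]. Here C(447−1, 4−1) = C(446, 3) = 14686780.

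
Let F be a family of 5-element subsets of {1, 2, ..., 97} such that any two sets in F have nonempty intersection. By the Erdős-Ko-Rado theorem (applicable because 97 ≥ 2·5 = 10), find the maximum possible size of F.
max |F| = C(96, 4) = 3321960

Erdős-Ko-Rado (1961): when n ≥ 2k, max |F| = C(n−1, k−1). The bound is attained by the star {A : i ∈ A} for any fixed i ∈ [n]. Here C(97−1, 5−1) = C(96, 4) = 3321960.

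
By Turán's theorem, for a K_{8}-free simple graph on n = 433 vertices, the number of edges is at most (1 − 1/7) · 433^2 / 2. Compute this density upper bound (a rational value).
Turán density bound = (6/7) · 433^2/2 = 562467/7 ≈ 80352.4286

Turán's theorem: ex(n, K_{r+1}) is achieved by the complete r-partite Turán graph T(n, r) with parts as balanced as possible, and is at most (1 − 1/r) · n^2/2. For r = 7, n = 433: the density bound is (6/7) · 187489/2 = 562467/7 ≈ 80352.4286. The integer-valued extremum is e(T(433, 7)) = 80352, which is strictly less than the density bound 562467/7 since 7 ∤ 433 (the parts of T(433, 7) cannot all be equal).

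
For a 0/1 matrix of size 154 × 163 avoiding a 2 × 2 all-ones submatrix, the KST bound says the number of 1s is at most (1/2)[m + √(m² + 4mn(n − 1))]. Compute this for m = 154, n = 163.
z(154, 163; 2, 2) ≤ (1/2)[154 + √(154² + 4·154·163·162)] = (1/2)[154 + √16289812] = 2095.032

Kővári–Sós–Turán: let r_1, ..., r_154 be the row sums and z = Σ r_i the total number of 1s. Each pair of columns can share at most one row with both entries 1 (else a 2×2 all-ones block appears), so Σ_i C(r_i, 2) ≤ C(163, 2) = 13203. By convexity Σ_i C(r_i, 2) ≥ 154·C(z/154, 2) = z(z − 154)/(2·154), giving z² − 154z − 154·163·162 ≤ 0 and hence z ≤ (1/2)[154 + √(23716 + 4·4066524)] = (1/2)[154 + √16289812] ≈ (1/2)(154 + 4036.0639) = 2095.032.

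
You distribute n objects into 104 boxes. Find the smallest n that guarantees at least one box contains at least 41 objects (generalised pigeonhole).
n = (41 − 1)·104 + 1 = 4161

By the generalised pigeonhole principle, to guarantee some box contains ≥ r objects we need more than (r − 1) · k objects total. Threshold: n = (r − 1) · k + 1. With r = 41 and k = 104: n = 40 · 104 + 1 = 4160 + 1 = 4161. For n = 4160 = 40 · 104, we can put exactly 40 objects in every box, avoiding 41 in any single one — so 4161 is tight.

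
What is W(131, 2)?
W(131, 2) = 131 + 1 = 132

A 2-term AP is any pair of integers, so a monochromatic 2-AP exists iff some colour is used at least twice. With 131 colours, the colouring i ↦ i on {1, ..., 131} uses each colour once, avoiding any monochromatic pair, so W(131, 2) > 131. For {1, ..., 132}, pigeonhole forces two integers of the same colour, which form a monochromatic 2-AP. Hence W(131, 2) = 132.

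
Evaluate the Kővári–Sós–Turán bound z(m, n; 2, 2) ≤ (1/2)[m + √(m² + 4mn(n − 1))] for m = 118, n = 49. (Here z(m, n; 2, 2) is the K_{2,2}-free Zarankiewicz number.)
z(118, 49; 2, 2) ≤ (1/2)[118 + √(118² + 4·118·49·48)] = (1/2)[118 + √1124068] = 589.1104

Kővári–Sós–Turán: let r_1, ..., r_118 be the row sums and z = Σ r_i the total number of 1s. Each pair of columns can share at most one row with both entries 1 (else a 2×2 all-ones block appears), so Σ_i C(r_i, 2) ≤ C(49, 2) = 1176. By convexity Σ_i C(r_i, 2) ≥ 118·C(z/118, 2) = z(z − 118)/(2·118), giving z² − 118z − 118·49·48 ≤ 0 and hence z ≤ (1/2)[118 + √(13924 + 4·277536)] = (1/2)[118 + √1124068] ≈ (1/2)(118 + 1060.2207) = 589.1104.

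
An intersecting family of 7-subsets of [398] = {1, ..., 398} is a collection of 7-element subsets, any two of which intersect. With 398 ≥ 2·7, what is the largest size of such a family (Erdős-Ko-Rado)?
max |F| = C(397, 6) = 5235101798388

The Erdős-Ko-Rado theorem states: for n ≥ 2k, an intersecting family of k-subsets of an n-element set has size at most C(n − 1, k − 1), with equality for 'star' families {A ⊆ [n] : |A| = k, i ∈ A} (fix an element i). For n = 398, k = 7: C(397, 6) = 5235101798388.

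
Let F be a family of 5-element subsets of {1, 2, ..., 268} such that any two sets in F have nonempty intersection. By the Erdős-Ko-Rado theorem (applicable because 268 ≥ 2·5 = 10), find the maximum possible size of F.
max |F| = C(267, 4) = 207029130

The Erdős-Ko-Rado theorem states: for n ≥ 2k, an intersecting family of k-subsets of an n-element set has size at most C(n − 1, k − 1), with equality for 'star' families {A ⊆ [n] : |A| = k, i ∈ A} (fix an element i). For n = 268, k = 5: C(267, 4) = 207029130.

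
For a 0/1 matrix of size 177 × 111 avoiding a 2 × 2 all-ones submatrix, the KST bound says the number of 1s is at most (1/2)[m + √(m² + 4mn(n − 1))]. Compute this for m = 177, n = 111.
z(177, 111; 2, 2) ≤ (1/2)[177 + √(177² + 4·177·111·110)] = (1/2)[177 + √8676009] = 1561.2533

Kővári–Sós–Turán: let r_1, ..., r_177 be the row sums and z = Σ r_i the total number of 1s. Each pair of columns can share at most one row with both entries 1 (else a 2×2 all-ones block appears), so Σ_i C(r_i, 2) ≤ C(111, 2) = 6105. By convexity Σ_i C(r_i, 2) ≥ 177·C(z/177, 2) = z(z − 177)/(2·177), giving z² − 177z − 177·111·110 ≤ 0 and hence z ≤ (1/2)[177 + √(31329 + 4·2161170)] = (1/2)[177 + √8676009] ≈ (1/2)(177 + 2945.5066) = 1561.2533.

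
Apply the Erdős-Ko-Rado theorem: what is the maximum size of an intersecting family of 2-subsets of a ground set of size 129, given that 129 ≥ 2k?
max |F| = C(128, 1) = 128

The Erdős-Ko-Rado theorem states: for n ≥ 2k, an intersecting family of k-subsets of an n-element set has size at most C(n − 1, k − 1), with equality for 'star' families {A ⊆ [n] : |A| = k, i ∈ A} (fix an element i). For n = 129, k = 2: C(128, 1) = 128.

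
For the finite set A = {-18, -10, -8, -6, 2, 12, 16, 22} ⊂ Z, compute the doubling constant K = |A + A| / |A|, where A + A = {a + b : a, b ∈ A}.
K = |A + A| / |A| = 28/8 = 7/2

Enumerate A + A = {a + b : a, b ∈ A}. With |A| = 8, there are |A|^2 = 64 ordered sum pairs; collecting distinct values, A + A = {-36, -28, -26, -24, -20, -18, -16, -14, -12, -8, -6, -4, -2, 2, 4, 6, 8, 10, 12, 14, 16, 18, 24, 28, 32, 34, 38, 44}, so |A + A| = 28. Thus K = 28/8 = 7/2. For comparison, the minimum possible |A + A| over all 8-element sets is 2·8 − 1 = 15 (so min K = 15/8), attained only by arithmetic progressions.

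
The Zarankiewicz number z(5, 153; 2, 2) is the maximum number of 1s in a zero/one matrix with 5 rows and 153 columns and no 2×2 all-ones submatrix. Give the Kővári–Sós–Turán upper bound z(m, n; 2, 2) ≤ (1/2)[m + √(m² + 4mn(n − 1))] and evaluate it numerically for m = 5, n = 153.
z(5, 153; 2, 2) ≤ (1/2)[5 + √(5² + 4·5·153·152)] = (1/2)[5 + √465145] = 343.5077

Kővári–Sós–Turán: let r_1, ..., r_5 be the row sums and z = Σ r_i the total number of 1s. Each pair of columns can share at most one row with both entries 1 (else a 2×2 all-ones block appears), so Σ_i C(r_i, 2) ≤ C(153, 2) = 11628. By convexity Σ_i C(r_i, 2) ≥ 5·C(z/5, 2) = z(z − 5)/(2·5), giving z² − 5z − 5·153·152 ≤ 0 and hence z ≤ (1/2)[5 + √(25 + 4·116280)] = (1/2)[5 + √465145] ≈ (1/2)(5 + 682.0154) = 343.5077.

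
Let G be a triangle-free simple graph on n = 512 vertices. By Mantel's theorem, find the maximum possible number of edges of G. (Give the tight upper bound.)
ex(512, K_3) = ⌊512^2/4⌋ = 65536

Mantel (1907): a triangle-free graph on n vertices has at most ⌊n^2/4⌋ edges, with equality for the complete bipartite graph K_{⌊n/2⌋, ⌈n/2⌉}. For n = 512: ⌊512^2/4⌋ = ⌊262144/4⌋ = 65536. The extremal graph is K_{256, 256}, which has 256·256 = 65536 edges.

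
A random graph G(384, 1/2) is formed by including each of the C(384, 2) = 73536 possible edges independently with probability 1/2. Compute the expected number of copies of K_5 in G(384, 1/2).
E[# K_5] = C(384, 5) · (1/2)^C(5, 2) = 67782984576 / 2^10 = 529554567/8 = 66194320.875

For each 5-subset S of vertices (there are C(384, 5) = 67782984576 such S), let X_S = 1 if S induces a K_5 (all C(5, 2) = 10 edges present). Then P(X_S = 1) = (1/2)^10 = 1/1024. By linearity of expectation, E[# K_5] = C(384, 5) · (1/2)^10 = 67782984576 / 1024 = 529554567/8 = 66194320.875.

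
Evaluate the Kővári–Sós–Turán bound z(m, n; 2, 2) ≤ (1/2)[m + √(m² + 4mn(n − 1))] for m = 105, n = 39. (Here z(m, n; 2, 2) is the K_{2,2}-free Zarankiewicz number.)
z(105, 39; 2, 2) ≤ (1/2)[105 + √(105² + 4·105·39·38)] = (1/2)[105 + √633465] = 450.4526

Kővári–Sós–Turán: let r_1, ..., r_105 be the row sums and z = Σ r_i the total number of 1s. Each pair of columns can share at most one row with both entries 1 (else a 2×2 all-ones block appears), so Σ_i C(r_i, 2) ≤ C(39, 2) = 741. By convexity Σ_i C(r_i, 2) ≥ 105·C(z/105, 2) = z(z − 105)/(2·105), giving z² − 105z − 105·39·38 ≤ 0 and hence z ≤ (1/2)[105 + √(11025 + 4·155610)] = (1/2)[105 + √633465] ≈ (1/2)(105 + 795.9051) = 450.4526.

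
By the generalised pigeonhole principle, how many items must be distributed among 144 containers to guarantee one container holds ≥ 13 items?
n = (13 − 1)·144 + 1 = 1729

By the generalised pigeonhole principle, to guarantee some box contains ≥ r objects we need more than (r − 1) · k objects total. Threshold: n = (r − 1) · k + 1. With r = 13 and k = 144: n = 12 · 144 + 1 = 1728 + 1 = 1729. For n = 1728 = 12 · 144, we can put exactly 12 objects in every box, avoiding 13 in any single one — so 1729 is tight.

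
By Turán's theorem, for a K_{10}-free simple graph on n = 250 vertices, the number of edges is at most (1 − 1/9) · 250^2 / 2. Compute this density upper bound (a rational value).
Turán density bound = (8/9) · 250^2/2 = 250000/9 ≈ 27777.7778

Turán's theorem: ex(n, K_{r+1}) is achieved by the complete r-partite Turán graph T(n, r) with parts as balanced as possible, and is at most (1 − 1/r) · n^2/2. For r = 9, n = 250: the density bound is (8/9) · 62500/2 = 250000/9 ≈ 27777.7778. The integer-valued extremum is e(T(250, 9)) = 27777, which is strictly less than the density bound 250000/9 since 9 ∤ 250 (the parts of T(250, 9) cannot all be equal).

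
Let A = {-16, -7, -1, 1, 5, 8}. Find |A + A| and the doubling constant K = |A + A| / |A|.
K = |A + A| / |A| = 19/6

Enumerate A + A = {a + b : a, b ∈ A}. With |A| = 6, there are |A|^2 = 36 ordered sum pairs; collecting distinct values, A + A = {-32, -23, -17, -15, -14, -11, -8, -6, -2, 0, 1, 2, 4, 6, 7, 9, 10, 13, 16}, so |A + A| = 19. Thus K = 19/6. For comparison, the minimum possible |A + A| over all 6-element sets is 2·6 − 1 = 11 (so min K = 11/6), attained only by arithmetic progressions.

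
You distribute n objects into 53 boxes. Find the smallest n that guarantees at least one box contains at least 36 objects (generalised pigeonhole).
n = (36 − 1)·53 + 1 = 1856

By the generalised pigeonhole principle, to guarantee some box contains ≥ r objects we need more than (r − 1) · k objects total. Threshold: n = (r − 1) · k + 1. With r = 36 and k = 53: n = 35 · 53 + 1 = 1855 + 1 = 1856. For n = 1855 = 35 · 53, we can put exactly 35 objects in every box, avoiding 36 in any single one — so 1856 is tight.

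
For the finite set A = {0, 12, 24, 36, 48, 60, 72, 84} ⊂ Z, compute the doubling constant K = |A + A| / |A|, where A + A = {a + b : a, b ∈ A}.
K = |A + A| / |A| = 15/8

Enumerate A + A = {a + b : a, b ∈ A}. With |A| = 8, there are |A|^2 = 64 ordered sum pairs; collecting distinct values, A + A = {0, 12, 24, 36, 48, 60, 72, 84, 96, 108, 120, 132, 144, 156, 168}, so |A + A| = 15. Thus K = 15/8. Here |A + A| = 2|A| − 1 = 15, the minimum possible — so K = 15/8 is minimal, which holds iff A is an arithmetic progression.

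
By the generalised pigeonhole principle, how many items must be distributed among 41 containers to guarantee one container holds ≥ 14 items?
n = (14 − 1)·41 + 1 = 534

By the generalised pigeonhole principle, to guarantee some box contains ≥ r objects we need more than (r − 1) · k objects total. Threshold: n = (r − 1) · k + 1. With r = 14 and k = 41: n = 13 · 41 + 1 = 533 + 1 = 534. For n = 533 = 13 · 41, we can put exactly 13 objects in every box, avoiding 14 in any single one — so 534 is tight.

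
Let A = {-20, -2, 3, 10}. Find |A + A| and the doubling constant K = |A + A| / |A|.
K = |A + A| / |A| = 10/4 = 5/2

Enumerate A + A = {a + b : a, b ∈ A}. With |A| = 4, there are |A|^2 = 16 ordered sum pairs; collecting distinct values, A + A = {-40, -22, -17, -10, -4, 1, 6, 8, 13, 20}, so |A + A| = 10. Thus K = 10/4 = 5/2. For comparison, the minimum possible |A + A| over all 4-element sets is 2·4 − 1 = 7 (so min K = 7/4), attained only by arithmetic progressions.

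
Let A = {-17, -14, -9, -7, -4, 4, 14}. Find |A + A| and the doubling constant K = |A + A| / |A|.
K = |A + A| / |A| = 23/7

Enumerate A + A = {a + b : a, b ∈ A}. With |A| = 7, there are |A|^2 = 49 ordered sum pairs; collecting distinct values, A + A = {-34, -31, -28, -26, -24, -23, -21, -18, -16, -14, -13, -11, -10, -8, -5, -3, 0, 5, 7, 8, 10, 18, 28}, so |A + A| = 23. Thus K = 23/7. For comparison, the minimum possible |A + A| over all 7-element sets is 2·7 − 1 = 13 (so min K = 13/7), attained only by arithmetic progressions.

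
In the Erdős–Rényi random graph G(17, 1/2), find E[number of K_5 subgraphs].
E[# K_5] = C(17, 5) · (1/2)^C(5, 2) = 6188 / 2^10 = 1547/256 ≈ 6.042969

For each 5-subset S of vertices (there are C(17, 5) = 6188 such S), let X_S = 1 if S induces a K_5 (all C(5, 2) = 10 edges present). Then P(X_S = 1) = (1/2)^10 = 1/1024. By linearity of expectation, E[# K_5] = C(17, 5) · (1/2)^10 = 6188 / 1024 = 1547/256 ≈ 6.042969.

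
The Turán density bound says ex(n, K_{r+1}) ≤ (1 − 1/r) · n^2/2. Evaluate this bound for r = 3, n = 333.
Turán density bound = (2/3) · 333^2/2 = 36963

Turán's theorem: ex(n, K_{r+1}) is achieved by the complete r-partite Turán graph T(n, r) with parts as balanced as possible, and is at most (1 − 1/r) · n^2/2. For r = 3, n = 333: the density bound is (2/3) · 110889/2 = 36963. Since 3 ∣ 333, the Turán graph T(333, 3) has parts of equal size 111, and its edge count e(T(333, 3)) = 36963 attains the density bound exactly.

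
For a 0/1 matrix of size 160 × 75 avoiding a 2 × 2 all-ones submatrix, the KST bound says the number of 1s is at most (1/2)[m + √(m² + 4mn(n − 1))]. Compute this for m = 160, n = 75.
z(160, 75; 2, 2) ≤ (1/2)[160 + √(160² + 4·160·75·74)] = (1/2)[160 + √3577600] = 1025.7272

Kővári–Sós–Turán: let r_1, ..., r_160 be the row sums and z = Σ r_i the total number of 1s. Each pair of columns can share at most one row with both entries 1 (else a 2×2 all-ones block appears), so Σ_i C(r_i, 2) ≤ C(75, 2) = 2775. By convexity Σ_i C(r_i, 2) ≥ 160·C(z/160, 2) = z(z − 160)/(2·160), giving z² − 160z − 160·75·74 ≤ 0 and hence z ≤ (1/2)[160 + √(25600 + 4·888000)] = (1/2)[160 + √3577600] ≈ (1/2)(160 + 1891.4545) = 1025.7272.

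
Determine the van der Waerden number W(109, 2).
W(109, 2) = 109 + 1 = 110

A 2-term AP is any pair of integers, so a monochromatic 2-AP exists iff some colour is used at least twice. With 109 colours, the colouring i ↦ i on {1, ..., 109} uses each colour once, avoiding any monochromatic pair, so W(109, 2) > 109. For {1, ..., 110}, pigeonhole forces two integers of the same colour, which form a monochromatic 2-AP. Hence W(109, 2) = 110.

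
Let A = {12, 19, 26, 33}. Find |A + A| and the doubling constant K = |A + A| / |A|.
K = |A + A| / |A| = 7/4

Enumerate A + A = {a + b : a, b ∈ A}. With |A| = 4, there are |A|^2 = 16 ordered sum pairs; collecting distinct values, A + A = {24, 31, 38, 45, 52, 59, 66}, so |A + A| = 7. Thus K = 7/4. Here |A + A| = 2|A| − 1 = 7, the minimum possible — so K = 7/4 is minimal, which holds iff A is an arithmetic progression.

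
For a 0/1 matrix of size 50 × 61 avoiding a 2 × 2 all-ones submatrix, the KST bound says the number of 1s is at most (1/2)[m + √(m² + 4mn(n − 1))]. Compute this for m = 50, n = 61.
z(50, 61; 2, 2) ≤ (1/2)[50 + √(50² + 4·50·61·60)] = (1/2)[50 + √734500] = 453.5149

Kővári–Sós–Turán: let r_1, ..., r_50 be the row sums and z = Σ r_i the total number of 1s. Each pair of columns can share at most one row with both entries 1 (else a 2×2 all-ones block appears), so Σ_i C(r_i, 2) ≤ C(61, 2) = 1830. By convexity Σ_i C(r_i, 2) ≥ 50·C(z/50, 2) = z(z − 50)/(2·50), giving z² − 50z − 50·61·60 ≤ 0 and hence z ≤ (1/2)[50 + √(2500 + 4·183000)] = (1/2)[50 + √734500] ≈ (1/2)(50 + 857.0298) = 453.5149.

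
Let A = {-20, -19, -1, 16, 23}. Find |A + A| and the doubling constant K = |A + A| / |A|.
K = |A + A| / |A| = 15/5 = 3

Enumerate A + A = {a + b : a, b ∈ A}. With |A| = 5, there are |A|^2 = 25 ordered sum pairs; collecting distinct values, A + A = {-40, -39, -38, -21, -20, -4, -3, -2, 3, 4, 15, 22, 32, 39, 46}, so |A + A| = 15. Thus K = 15/5 = 3. For comparison, the minimum possible |A + A| over all 5-element sets is 2·5 − 1 = 9 (so min K = 9/5), attained only by arithmetic progressions.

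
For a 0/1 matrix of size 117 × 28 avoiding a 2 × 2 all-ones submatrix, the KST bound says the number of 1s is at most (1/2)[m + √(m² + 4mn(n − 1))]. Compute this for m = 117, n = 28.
z(117, 28; 2, 2) ≤ (1/2)[117 + √(117² + 4·117·28·27)] = (1/2)[117 + √367497] = 361.6077

Kővári–Sós–Turán: let r_1, ..., r_117 be the row sums and z = Σ r_i the total number of 1s. Each pair of columns can share at most one row with both entries 1 (else a 2×2 all-ones block appears), so Σ_i C(r_i, 2) ≤ C(28, 2) = 378. By convexity Σ_i C(r_i, 2) ≥ 117·C(z/117, 2) = z(z − 117)/(2·117), giving z² − 117z − 117·28·27 ≤ 0 and hence z ≤ (1/2)[117 + √(13689 + 4·88452)] = (1/2)[117 + √367497] ≈ (1/2)(117 + 606.2153) = 361.6077.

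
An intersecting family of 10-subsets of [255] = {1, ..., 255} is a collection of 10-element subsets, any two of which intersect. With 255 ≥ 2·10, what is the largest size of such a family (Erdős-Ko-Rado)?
max |F| = C(254, 9) = 10507237867962550

The Erdős-Ko-Rado theorem states: for n ≥ 2k, an intersecting family of k-subsets of an n-element set has size at most C(n − 1, k − 1), with equality for 'star' families {A ⊆ [n] : |A| = k, i ∈ A} (fix an element i). For n = 255, k = 10: C(254, 9) = 10507237867962550.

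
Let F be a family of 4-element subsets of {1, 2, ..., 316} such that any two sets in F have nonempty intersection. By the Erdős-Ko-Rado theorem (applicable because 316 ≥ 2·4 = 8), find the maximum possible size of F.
max |F| = C(315, 3) = 5159805

The Erdős-Ko-Rado theorem states: for n ≥ 2k, an intersecting family of k-subsets of an n-element set has size at most C(n − 1, k − 1), with equality for 'star' families {A ⊆ [n] : |A| = k, i ∈ A} (fix an element i). For n = 316, k = 4: C(315, 3) = 5159805.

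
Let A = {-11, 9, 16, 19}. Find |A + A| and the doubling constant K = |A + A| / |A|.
K = |A + A| / |A| = 10/4 = 5/2

Enumerate A + A = {a + b : a, b ∈ A}. With |A| = 4, there are |A|^2 = 16 ordered sum pairs; collecting distinct values, A + A = {-22, -2, 5, 8, 18, 25, 28, 32, 35, 38}, so |A + A| = 10. Thus K = 10/4 = 5/2. For comparison, the minimum possible |A + A| over all 4-element sets is 2·4 − 1 = 7 (so min K = 7/4), attained only by arithmetic progressions.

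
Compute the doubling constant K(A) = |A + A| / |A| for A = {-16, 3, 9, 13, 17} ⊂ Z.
K = |A + A| / |A| = 14/5

Enumerate A + A = {a + b : a, b ∈ A}. With |A| = 5, there are |A|^2 = 25 ordered sum pairs; collecting distinct values, A + A = {-32, -13, -7, -3, 1, 6, 12, 16, 18, 20, 22, 26, 30, 34}, so |A + A| = 14. Thus K = 14/5. For comparison, the minimum possible |A + A| over all 5-element sets is 2·5 − 1 = 9 (so min K = 9/5), attained only by arithmetic progressions.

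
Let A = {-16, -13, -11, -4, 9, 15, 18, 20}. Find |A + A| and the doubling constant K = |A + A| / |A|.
K = |A + A| / |A| = 32/8 = 4

Enumerate A + A = {a + b : a, b ∈ A}. With |A| = 8, there are |A|^2 = 64 ordered sum pairs; collecting distinct values, A + A = {-32, -29, -27, -26, -24, -22, -20, -17, -15, -8, -7, -4, -2, -1, 2, 4, 5, 7, 9, 11, 14, 16, 18, 24, 27, 29, 30, 33, 35, 36, 38, 40}, so |A + A| = 32. Thus K = 32/8 = 4. For comparison, the minimum possible |A + A| over all 8-element sets is 2·8 − 1 = 15 (so min K = 15/8), attained only by arithmetic progressions.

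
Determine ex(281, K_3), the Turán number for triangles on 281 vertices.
ex(281, K_3) = ⌊281^2/4⌋ = 19740

Mantel (1907): a triangle-free graph on n vertices has at most ⌊n^2/4⌋ edges, with equality for the complete bipartite graph K_{⌊n/2⌋, ⌈n/2⌉}. For n = 281: ⌊281^2/4⌋ = ⌊78961/4⌋ = 19740. The extremal graph is K_{140, 141}, which has 140·141 = 19740 edges.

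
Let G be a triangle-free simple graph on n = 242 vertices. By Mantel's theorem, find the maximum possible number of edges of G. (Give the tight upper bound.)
ex(242, K_3) = ⌊242^2/4⌋ = 14641

Mantel (1907): a triangle-free graph on n vertices has at most ⌊n^2/4⌋ edges, with equality for the complete bipartite graph K_{⌊n/2⌋, ⌈n/2⌉}. For n = 242: ⌊242^2/4⌋ = ⌊58564/4⌋ = 14641. The extremal graph is K_{121, 121}, which has 121·121 = 14641 edges.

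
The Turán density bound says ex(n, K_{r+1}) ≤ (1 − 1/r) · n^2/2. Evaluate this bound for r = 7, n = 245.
Turán density bound = (6/7) · 245^2/2 = 25725

Turán's theorem: ex(n, K_{r+1}) is achieved by the complete r-partite Turán graph T(n, r) with parts as balanced as possible, and is at most (1 − 1/r) · n^2/2. For r = 7, n = 245: the density bound is (6/7) · 60025/2 = 25725. Since 7 ∣ 245, the Turán graph T(245, 7) has parts of equal size 35, and its edge count e(T(245, 7)) = 25725 attains the density bound exactly.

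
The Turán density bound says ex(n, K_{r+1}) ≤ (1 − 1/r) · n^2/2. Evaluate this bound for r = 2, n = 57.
Turán density bound = (1/2) · 57^2/2 = 3249/4 ≈ 812.25

Turán's theorem: ex(n, K_{r+1}) is achieved by the complete r-partite Turán graph T(n, r) with parts as balanced as possible, and is at most (1 − 1/r) · n^2/2. For r = 2, n = 57: the density bound is (1/2) · 3249/2 = 3249/4 ≈ 812.25. The integer-valued extremum is e(T(57, 2)) = 812, which is strictly less than the density bound 3249/4 since 2 ∤ 57 (the parts of T(57, 2) cannot all be equal).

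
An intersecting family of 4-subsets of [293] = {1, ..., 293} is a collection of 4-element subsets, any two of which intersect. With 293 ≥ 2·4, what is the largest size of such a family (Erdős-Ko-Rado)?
max |F| = C(292, 3) = 4106980

Erdős-Ko-Rado (1961): when n ≥ 2k, max |F| = C(n−1, k−1). The bound is attained by the star {A : i ∈ A} for any fixed i ∈ [n]. Here C(293−1, 4−1) = C(292, 3) = 4106980.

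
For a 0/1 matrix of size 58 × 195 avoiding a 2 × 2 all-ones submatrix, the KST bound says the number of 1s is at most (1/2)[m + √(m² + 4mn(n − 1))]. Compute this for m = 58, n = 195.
z(58, 195; 2, 2) ≤ (1/2)[58 + √(58² + 4·58·195·194)] = (1/2)[58 + √8779924] = 1510.5468

Kővári–Sós–Turán: let r_1, ..., r_58 be the row sums and z = Σ r_i the total number of 1s. Each pair of columns can share at most one row with both entries 1 (else a 2×2 all-ones block appears), so Σ_i C(r_i, 2) ≤ C(195, 2) = 18915. By convexity Σ_i C(r_i, 2) ≥ 58·C(z/58, 2) = z(z − 58)/(2·58), giving z² − 58z − 58·195·194 ≤ 0 and hence z ≤ (1/2)[58 + √(3364 + 4·2194140)] = (1/2)[58 + √8779924] ≈ (1/2)(58 + 2963.0937) = 1510.5468.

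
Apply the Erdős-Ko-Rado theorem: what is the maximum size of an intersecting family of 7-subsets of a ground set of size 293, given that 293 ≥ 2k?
max |F| = C(292, 6) = 817548581136

Erdős-Ko-Rado (1961): when n ≥ 2k, max |F| = C(n−1, k−1). The bound is attained by the star {A : i ∈ A} for any fixed i ∈ [n]. Here C(293−1, 7−1) = C(292, 6) = 817548581136.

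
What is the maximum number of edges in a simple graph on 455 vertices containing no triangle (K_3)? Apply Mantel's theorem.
ex(455, K_3) = ⌊455^2/4⌋ = 51756

Mantel (1907): a triangle-free graph on n vertices has at most ⌊n^2/4⌋ edges, with equality for the complete bipartite graph K_{⌊n/2⌋, ⌈n/2⌉}. For n = 455: ⌊455^2/4⌋ = ⌊207025/4⌋ = 51756. The extremal graph is K_{227, 228}, which has 227·228 = 51756 edges.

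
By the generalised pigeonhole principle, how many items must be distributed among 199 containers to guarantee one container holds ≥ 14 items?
n = (14 − 1)·199 + 1 = 2588

By the generalised pigeonhole principle, to guarantee some box contains ≥ r objects we need more than (r − 1) · k objects total. Threshold: n = (r − 1) · k + 1. With r = 14 and k = 199: n = 13 · 199 + 1 = 2587 + 1 = 2588. For n = 2587 = 13 · 199, we can put exactly 13 objects in every box, avoiding 14 in any single one — so 2588 is tight.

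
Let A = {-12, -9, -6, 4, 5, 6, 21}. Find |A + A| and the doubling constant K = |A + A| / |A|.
K = |A + A| / |A| = 24/7

Enumerate A + A = {a + b : a, b ∈ A}. With |A| = 7, there are |A|^2 = 49 ordered sum pairs; collecting distinct values, A + A = {-24, -21, -18, -15, -12, -8, -7, -6, -5, -4, -3, -2, -1, 0, 8, 9, 10, 11, 12, 15, 25, 26, 27, 42}, so |A + A| = 24. Thus K = 24/7. For comparison, the minimum possible |A + A| over all 7-element sets is 2·7 − 1 = 13 (so min K = 13/7), attained only by arithmetic progressions.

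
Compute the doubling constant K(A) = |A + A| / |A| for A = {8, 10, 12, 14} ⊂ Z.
K = |A + A| / |A| = 7/4

Enumerate A + A = {a + b : a, b ∈ A}. With |A| = 4, there are |A|^2 = 16 ordered sum pairs; collecting distinct values, A + A = {16, 18, 20, 22, 24, 26, 28}, so |A + A| = 7. Thus K = 7/4. Here |A + A| = 2|A| − 1 = 7, the minimum possible — so K = 7/4 is minimal, which holds iff A is an arithmetic progression.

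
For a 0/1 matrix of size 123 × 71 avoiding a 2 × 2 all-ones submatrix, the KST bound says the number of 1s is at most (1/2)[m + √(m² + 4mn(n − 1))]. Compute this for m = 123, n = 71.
z(123, 71; 2, 2) ≤ (1/2)[123 + √(123² + 4·123·71·70)] = (1/2)[123 + √2460369] = 845.7782

Kővári–Sós–Turán: let r_1, ..., r_123 be the row sums and z = Σ r_i the total number of 1s. Each pair of columns can share at most one row with both entries 1 (else a 2×2 all-ones block appears), so Σ_i C(r_i, 2) ≤ C(71, 2) = 2485. By convexity Σ_i C(r_i, 2) ≥ 123·C(z/123, 2) = z(z − 123)/(2·123), giving z² − 123z − 123·71·70 ≤ 0 and hence z ≤ (1/2)[123 + √(15129 + 4·611310)] = (1/2)[123 + √2460369] ≈ (1/2)(123 + 1568.5563) = 845.7782.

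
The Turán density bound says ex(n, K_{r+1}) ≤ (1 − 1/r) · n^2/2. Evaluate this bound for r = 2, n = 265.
Turán density bound = (1/2) · 265^2/2 = 70225/4 ≈ 17556.25

Turán's theorem: ex(n, K_{r+1}) is achieved by the complete r-partite Turán graph T(n, r) with parts as balanced as possible, and is at most (1 − 1/r) · n^2/2. For r = 2, n = 265: the density bound is (1/2) · 70225/2 = 70225/4 ≈ 17556.25. The integer-valued extremum is e(T(265, 2)) = 17556, which is strictly less than the density bound 70225/4 since 2 ∤ 265 (the parts of T(265, 2) cannot all be equal).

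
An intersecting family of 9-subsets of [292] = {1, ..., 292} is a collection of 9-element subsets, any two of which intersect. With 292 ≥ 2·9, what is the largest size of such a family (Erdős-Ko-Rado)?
max |F| = C(291, 8) = 1157369208472620

Erdős-Ko-Rado (1961): when n ≥ 2k, max |F| = C(n−1, k−1). The bound is attained by the star {A : i ∈ A} for any fixed i ∈ [n]. Here C(292−1, 9−1) = C(291, 8) = 1157369208472620.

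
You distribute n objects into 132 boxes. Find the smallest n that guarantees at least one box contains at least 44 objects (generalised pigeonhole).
n = (44 − 1)·132 + 1 = 5677

By the generalised pigeonhole principle, to guarantee some box contains ≥ r objects we need more than (r − 1) · k objects total. Threshold: n = (r − 1) · k + 1. With r = 44 and k = 132: n = 43 · 132 + 1 = 5676 + 1 = 5677. For n = 5676 = 43 · 132, we can put exactly 43 objects in every box, avoiding 44 in any single one — so 5677 is tight.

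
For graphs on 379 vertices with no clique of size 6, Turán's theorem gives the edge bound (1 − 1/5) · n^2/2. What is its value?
Turán density bound = (4/5) · 379^2/2 = 287282/5 ≈ 57456.4

Turán's theorem: ex(n, K_{r+1}) is achieved by the complete r-partite Turán graph T(n, r) with parts as balanced as possible, and is at most (1 − 1/r) · n^2/2. For r = 5, n = 379: the density bound is (4/5) · 143641/2 = 287282/5 ≈ 57456.4. The integer-valued extremum is e(T(379, 5)) = 57456, which is strictly less than the density bound 287282/5 since 5 ∤ 379 (the parts of T(379, 5) cannot all be equal).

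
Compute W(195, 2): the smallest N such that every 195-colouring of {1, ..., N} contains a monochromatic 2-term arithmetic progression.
W(195, 2) = 195 + 1 = 196

A 2-term AP is any pair of integers, so a monochromatic 2-AP exists iff some colour is used at least twice. With 195 colours, the colouring i ↦ i on {1, ..., 195} uses each colour once, avoiding any monochromatic pair, so W(195, 2) > 195. For {1, ..., 196}, pigeonhole forces two integers of the same colour, which form a monochromatic 2-AP. Hence W(195, 2) = 196.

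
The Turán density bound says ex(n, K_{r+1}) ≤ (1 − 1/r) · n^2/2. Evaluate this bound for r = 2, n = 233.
Turán density bound = (1/2) · 233^2/2 = 54289/4 ≈ 13572.25

Turán's theorem: ex(n, K_{r+1}) is achieved by the complete r-partite Turán graph T(n, r) with parts as balanced as possible, and is at most (1 − 1/r) · n^2/2. For r = 2, n = 233: the density bound is (1/2) · 54289/2 = 54289/4 ≈ 13572.25. The integer-valued extremum is e(T(233, 2)) = 13572, which is strictly less than the density bound 54289/4 since 2 ∤ 233 (the parts of T(233, 2) cannot all be equal).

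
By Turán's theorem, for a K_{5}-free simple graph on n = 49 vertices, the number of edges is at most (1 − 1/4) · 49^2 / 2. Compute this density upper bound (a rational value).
Turán density bound = (3/4) · 49^2/2 = 7203/8 ≈ 900.375

Turán's theorem: ex(n, K_{r+1}) is achieved by the complete r-partite Turán graph T(n, r) with parts as balanced as possible, and is at most (1 − 1/r) · n^2/2. For r = 4, n = 49: the density bound is (3/4) · 2401/2 = 7203/8 ≈ 900.375. The integer-valued extremum is e(T(49, 4)) = 900, which is strictly less than the density bound 7203/8 since 4 ∤ 49 (the parts of T(49, 4) cannot all be equal).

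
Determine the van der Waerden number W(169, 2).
W(169, 2) = 169 + 1 = 170

A 2-term AP is any pair of integers, so a monochromatic 2-AP exists iff some colour is used at least twice. With 169 colours, the colouring i ↦ i on {1, ..., 169} uses each colour once, avoiding any monochromatic pair, so W(169, 2) > 169. For {1, ..., 170}, pigeonhole forces two integers of the same colour, which form a monochromatic 2-AP. Hence W(169, 2) = 170.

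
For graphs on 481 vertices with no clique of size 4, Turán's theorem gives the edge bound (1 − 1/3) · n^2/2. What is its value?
Turán density bound = (2/3) · 481^2/2 = 231361/3 ≈ 77120.3333

Turán's theorem: ex(n, K_{r+1}) is achieved by the complete r-partite Turán graph T(n, r) with parts as balanced as possible, and is at most (1 − 1/r) · n^2/2. For r = 3, n = 481: the density bound is (2/3) · 231361/2 = 231361/3 ≈ 77120.3333. The integer-valued extremum is e(T(481, 3)) = 77120, which is strictly less than the density bound 231361/3 since 3 ∤ 481 (the parts of T(481, 3) cannot all be equal).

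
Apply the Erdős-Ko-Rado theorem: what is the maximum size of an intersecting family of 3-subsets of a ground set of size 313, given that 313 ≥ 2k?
max |F| = C(312, 2) = 48516

Erdős-Ko-Rado (1961): when n ≥ 2k, max |F| = C(n−1, k−1). The bound is attained by the star {A : i ∈ A} for any fixed i ∈ [n]. Here C(313−1, 3−1) = C(312, 2) = 48516.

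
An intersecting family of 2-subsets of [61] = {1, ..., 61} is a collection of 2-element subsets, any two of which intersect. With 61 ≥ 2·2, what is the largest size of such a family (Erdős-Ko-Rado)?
max |F| = C(60, 1) = 60

The Erdős-Ko-Rado theorem states: for n ≥ 2k, an intersecting family of k-subsets of an n-element set has size at most C(n − 1, k − 1), with equality for 'star' families {A ⊆ [n] : |A| = k, i ∈ A} (fix an element i). For n = 61, k = 2: C(60, 1) = 60.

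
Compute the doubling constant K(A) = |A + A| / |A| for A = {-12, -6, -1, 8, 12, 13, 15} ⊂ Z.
K = |A + A| / |A| = 27/7

Enumerate A + A = {a + b : a, b ∈ A}. With |A| = 7, there are |A|^2 = 49 ordered sum pairs; collecting distinct values, A + A = {-24, -18, -13, -12, -7, -4, -2, 0, 1, 2, 3, 6, 7, 9, 11, 12, 14, 16, 20, 21, 23, 24, 25, 26, 27, 28, 30}, so |A + A| = 27. Thus K = 27/7. For comparison, the minimum possible |A + A| over all 7-element sets is 2·7 − 1 = 13 (so min K = 13/7), attained only by arithmetic progressions.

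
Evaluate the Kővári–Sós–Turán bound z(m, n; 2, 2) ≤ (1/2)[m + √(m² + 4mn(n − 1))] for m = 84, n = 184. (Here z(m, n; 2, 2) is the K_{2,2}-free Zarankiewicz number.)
z(84, 184; 2, 2) ≤ (1/2)[84 + √(84² + 4·84·184·183)] = (1/2)[84 + √11320848] = 1724.3234

Kővári–Sós–Turán: let r_1, ..., r_84 be the row sums and z = Σ r_i the total number of 1s. Each pair of columns can share at most one row with both entries 1 (else a 2×2 all-ones block appears), so Σ_i C(r_i, 2) ≤ C(184, 2) = 16836. By convexity Σ_i C(r_i, 2) ≥ 84·C(z/84, 2) = z(z − 84)/(2·84), giving z² − 84z − 84·184·183 ≤ 0 and hence z ≤ (1/2)[84 + √(7056 + 4·2828448)] = (1/2)[84 + √11320848] ≈ (1/2)(84 + 3364.6468) = 1724.3234.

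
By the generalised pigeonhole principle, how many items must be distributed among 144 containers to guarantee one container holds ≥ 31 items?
n = (31 − 1)·144 + 1 = 4321

By the generalised pigeonhole principle, to guarantee some box contains ≥ r objects we need more than (r − 1) · k objects total. Threshold: n = (r − 1) · k + 1. With r = 31 and k = 144: n = 30 · 144 + 1 = 4320 + 1 = 4321. For n = 4320 = 30 · 144, we can put exactly 30 objects in every box, avoiding 31 in any single one — so 4321 is tight.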